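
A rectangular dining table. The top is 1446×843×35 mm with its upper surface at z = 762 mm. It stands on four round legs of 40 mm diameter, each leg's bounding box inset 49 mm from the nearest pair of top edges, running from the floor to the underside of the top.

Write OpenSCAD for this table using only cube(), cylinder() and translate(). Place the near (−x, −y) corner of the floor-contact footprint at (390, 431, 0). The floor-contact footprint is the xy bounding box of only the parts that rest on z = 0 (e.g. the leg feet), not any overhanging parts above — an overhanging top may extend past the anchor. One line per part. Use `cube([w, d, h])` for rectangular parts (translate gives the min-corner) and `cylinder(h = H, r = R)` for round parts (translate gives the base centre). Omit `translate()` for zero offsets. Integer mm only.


translate([341, 382, 727]) cube([1446, 843, 35]);
translate([410, 451, 0]) cylinder(h = 727, r = 20);
translate([1718, 451, 0]) cylinder(h = 727, r = 20);
translate([410, 1156, 0]) cylinder(h = 727, r = 20);
translate([1718, 1156, 0]) cylinder(h = 727, r = 20);


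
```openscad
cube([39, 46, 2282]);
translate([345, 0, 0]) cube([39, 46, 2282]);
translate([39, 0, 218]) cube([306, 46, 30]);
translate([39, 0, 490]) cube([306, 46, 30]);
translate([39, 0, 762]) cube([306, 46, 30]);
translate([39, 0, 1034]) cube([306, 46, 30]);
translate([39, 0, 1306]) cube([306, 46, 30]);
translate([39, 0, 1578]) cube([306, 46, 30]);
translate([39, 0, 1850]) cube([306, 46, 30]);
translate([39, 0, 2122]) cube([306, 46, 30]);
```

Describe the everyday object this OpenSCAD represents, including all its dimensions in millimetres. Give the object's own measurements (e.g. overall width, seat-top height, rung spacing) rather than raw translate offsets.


A straight ladder. Two 39×46 mm vertical rails, 2282 mm tall, stand 384 mm apart (outside-to-outside) with their front faces coplanar on the −y side. 8 rungs, each 46 mm deep and 30 mm tall, span between the inner faces of the rails, front faces flush with the rails. The lowest rung's underside is at z = 218 mm and rungs are spaced 272 mm apart (underside to underside).


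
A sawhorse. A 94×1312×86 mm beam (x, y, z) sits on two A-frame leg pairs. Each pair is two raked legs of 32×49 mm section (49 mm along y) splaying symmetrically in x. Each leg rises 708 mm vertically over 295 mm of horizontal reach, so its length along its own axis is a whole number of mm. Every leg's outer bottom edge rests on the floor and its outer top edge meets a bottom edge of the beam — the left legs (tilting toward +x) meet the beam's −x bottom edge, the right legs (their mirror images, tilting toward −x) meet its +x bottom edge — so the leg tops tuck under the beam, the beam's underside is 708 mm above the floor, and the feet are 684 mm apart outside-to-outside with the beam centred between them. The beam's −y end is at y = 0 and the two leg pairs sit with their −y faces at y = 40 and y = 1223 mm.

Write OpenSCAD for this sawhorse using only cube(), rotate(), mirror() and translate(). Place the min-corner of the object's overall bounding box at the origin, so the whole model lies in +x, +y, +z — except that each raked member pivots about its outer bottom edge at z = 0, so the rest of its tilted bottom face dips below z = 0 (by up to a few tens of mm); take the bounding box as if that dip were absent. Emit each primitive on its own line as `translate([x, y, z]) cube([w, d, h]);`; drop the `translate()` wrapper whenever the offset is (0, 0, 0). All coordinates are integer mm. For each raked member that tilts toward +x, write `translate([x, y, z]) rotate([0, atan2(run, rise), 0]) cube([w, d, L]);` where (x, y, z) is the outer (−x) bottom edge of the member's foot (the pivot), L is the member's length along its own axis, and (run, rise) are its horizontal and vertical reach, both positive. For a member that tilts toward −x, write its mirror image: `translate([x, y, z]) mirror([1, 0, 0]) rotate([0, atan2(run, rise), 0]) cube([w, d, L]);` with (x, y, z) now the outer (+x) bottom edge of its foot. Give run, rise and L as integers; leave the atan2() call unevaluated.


translate([295, 0, 708]) cube([94, 1312, 86]);
translate([0, 40, 0]) rotate([0, atan2(295, 708), 0]) cube([32, 49, 767]);
translate([684, 40, 0]) mirror([1, 0, 0]) rotate([0, atan2(295, 708), 0]) cube([32, 49, 767]);
translate([0, 1223, 0]) rotate([0, atan2(295, 708), 0]) cube([32, 49, 767]);
translate([684, 1223, 0]) mirror([1, 0, 0]) rotate([0, atan2(295, 708), 0]) cube([32, 49, 767]);


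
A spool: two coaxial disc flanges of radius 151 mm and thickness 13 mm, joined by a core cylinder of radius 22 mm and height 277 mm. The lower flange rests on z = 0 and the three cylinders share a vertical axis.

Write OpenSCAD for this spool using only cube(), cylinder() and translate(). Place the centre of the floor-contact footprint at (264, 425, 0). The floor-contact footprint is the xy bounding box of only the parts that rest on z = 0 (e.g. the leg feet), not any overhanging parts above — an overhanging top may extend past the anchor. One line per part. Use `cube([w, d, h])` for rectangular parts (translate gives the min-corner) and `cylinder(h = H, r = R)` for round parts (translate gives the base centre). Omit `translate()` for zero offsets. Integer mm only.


translate([264, 425, 0]) cylinder(h = 13, r = 151);
translate([264, 425, 13]) cylinder(h = 277, r = 22);
translate([264, 425, 290]) cylinder(h = 13, r = 151);


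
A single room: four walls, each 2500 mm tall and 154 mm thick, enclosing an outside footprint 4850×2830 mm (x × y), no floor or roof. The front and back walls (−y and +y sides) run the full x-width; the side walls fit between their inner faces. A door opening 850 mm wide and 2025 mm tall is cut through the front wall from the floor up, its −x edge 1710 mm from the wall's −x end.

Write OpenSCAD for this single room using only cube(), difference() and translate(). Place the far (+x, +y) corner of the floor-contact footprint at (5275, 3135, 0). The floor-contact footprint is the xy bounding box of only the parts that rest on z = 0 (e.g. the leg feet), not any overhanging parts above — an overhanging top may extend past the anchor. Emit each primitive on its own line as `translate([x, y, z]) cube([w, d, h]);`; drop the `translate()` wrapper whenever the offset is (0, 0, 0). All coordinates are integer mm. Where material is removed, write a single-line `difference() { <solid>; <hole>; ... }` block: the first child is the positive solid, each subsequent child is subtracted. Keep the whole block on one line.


difference() { translate([425, 305, 0]) cube([4850, 154, 2500]); translate([2135, 305, 0]) cube([850, 154, 2025]); }
translate([425, 2981, 0]) cube([4850, 154, 2500]);
translate([425, 459, 0]) cube([154, 2522, 2500]);
translate([5121, 459, 0]) cube([154, 2522, 2500]);


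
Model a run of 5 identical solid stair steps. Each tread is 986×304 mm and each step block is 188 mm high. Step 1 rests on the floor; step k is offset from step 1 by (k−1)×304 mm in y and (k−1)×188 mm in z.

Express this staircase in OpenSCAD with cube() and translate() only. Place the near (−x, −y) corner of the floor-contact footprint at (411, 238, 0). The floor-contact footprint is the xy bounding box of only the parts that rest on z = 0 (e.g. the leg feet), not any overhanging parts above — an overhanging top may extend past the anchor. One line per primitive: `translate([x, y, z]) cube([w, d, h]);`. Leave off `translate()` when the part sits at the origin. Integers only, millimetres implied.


translate([411, 238, 0]) cube([986, 304, 188]);
translate([411, 542, 188]) cube([986, 304, 188]);
translate([411, 846, 376]) cube([986, 304, 188]);
translate([411, 1150, 564]) cube([986, 304, 188]);
translate([411, 1454, 752]) cube([986, 304, 188]);


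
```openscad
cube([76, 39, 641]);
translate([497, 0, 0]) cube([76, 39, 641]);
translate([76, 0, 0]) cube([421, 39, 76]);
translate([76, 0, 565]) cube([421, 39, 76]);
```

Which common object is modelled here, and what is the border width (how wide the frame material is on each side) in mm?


A picture frame. The border width is 76 mm.

Four thin pieces enclosing a rectangular opening — a picture frame. The two full-height stiles are 641 mm tall; the top rail sits at z = 565 and is 76 mm tall, so the border above the opening is 641 − 565 = 76 mm, matching the stile x-width.


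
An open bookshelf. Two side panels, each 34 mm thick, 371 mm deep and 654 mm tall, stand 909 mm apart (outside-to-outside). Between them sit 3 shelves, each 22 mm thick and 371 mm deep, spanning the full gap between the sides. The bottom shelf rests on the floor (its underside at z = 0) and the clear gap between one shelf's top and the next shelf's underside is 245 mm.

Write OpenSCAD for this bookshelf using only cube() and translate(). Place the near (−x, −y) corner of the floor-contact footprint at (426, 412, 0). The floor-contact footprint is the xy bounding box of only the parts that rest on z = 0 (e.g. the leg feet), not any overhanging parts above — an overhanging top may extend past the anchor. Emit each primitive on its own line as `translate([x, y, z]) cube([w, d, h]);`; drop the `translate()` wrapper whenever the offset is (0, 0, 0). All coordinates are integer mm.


translate([426, 412, 0]) cube([34, 371, 654]);
translate([1301, 412, 0]) cube([34, 371, 654]);
translate([460, 412, 0]) cube([841, 371, 22]);
translate([460, 412, 267]) cube([841, 371, 22]);
translate([460, 412, 534]) cube([841, 371, 22]);


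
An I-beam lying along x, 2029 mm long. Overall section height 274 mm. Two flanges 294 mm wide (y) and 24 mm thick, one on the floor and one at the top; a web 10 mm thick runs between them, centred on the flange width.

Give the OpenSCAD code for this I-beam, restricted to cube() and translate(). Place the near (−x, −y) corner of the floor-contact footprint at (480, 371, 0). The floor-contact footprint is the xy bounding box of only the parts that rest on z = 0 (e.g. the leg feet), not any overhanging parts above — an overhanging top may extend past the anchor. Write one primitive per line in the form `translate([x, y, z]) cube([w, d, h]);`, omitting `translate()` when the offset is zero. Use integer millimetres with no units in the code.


translate([480, 371, 0]) cube([2029, 294, 24]);
translate([480, 513, 24]) cube([2029, 10, 226]);
translate([480, 371, 250]) cube([2029, 294, 24]);


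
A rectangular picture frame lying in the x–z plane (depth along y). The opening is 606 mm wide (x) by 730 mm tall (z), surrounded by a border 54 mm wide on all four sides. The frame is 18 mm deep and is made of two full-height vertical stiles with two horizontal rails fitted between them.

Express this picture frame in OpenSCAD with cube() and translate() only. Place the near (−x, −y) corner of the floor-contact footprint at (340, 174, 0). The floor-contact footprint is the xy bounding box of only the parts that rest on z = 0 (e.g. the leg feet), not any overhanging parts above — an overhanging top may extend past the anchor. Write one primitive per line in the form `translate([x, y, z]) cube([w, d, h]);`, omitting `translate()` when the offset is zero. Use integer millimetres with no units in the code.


translate([340, 174, 0]) cube([54, 18, 838]);
translate([1000, 174, 0]) cube([54, 18, 838]);
translate([394, 174, 0]) cube([606, 18, 54]);
translate([394, 174, 784]) cube([606, 18, 54]);


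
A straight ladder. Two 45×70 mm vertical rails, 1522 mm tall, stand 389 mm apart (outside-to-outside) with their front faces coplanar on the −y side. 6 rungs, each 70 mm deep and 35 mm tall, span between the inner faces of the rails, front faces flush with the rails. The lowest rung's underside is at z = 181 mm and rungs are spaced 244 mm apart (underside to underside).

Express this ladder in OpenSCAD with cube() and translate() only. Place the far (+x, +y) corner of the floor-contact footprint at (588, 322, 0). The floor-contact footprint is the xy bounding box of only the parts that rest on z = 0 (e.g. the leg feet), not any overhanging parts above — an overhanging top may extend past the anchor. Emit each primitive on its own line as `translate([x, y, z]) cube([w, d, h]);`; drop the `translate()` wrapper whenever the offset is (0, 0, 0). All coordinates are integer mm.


translate([199, 252, 0]) cube([45, 70, 1522]);
translate([543, 252, 0]) cube([45, 70, 1522]);
translate([244, 252, 181]) cube([299, 70, 35]);
translate([244, 252, 425]) cube([299, 70, 35]);
translate([244, 252, 669]) cube([299, 70, 35]);
translate([244, 252, 913]) cube([299, 70, 35]);
translate([244, 252, 1157]) cube([299, 70, 35]);
translate([244, 252, 1401]) cube([299, 70, 35]);


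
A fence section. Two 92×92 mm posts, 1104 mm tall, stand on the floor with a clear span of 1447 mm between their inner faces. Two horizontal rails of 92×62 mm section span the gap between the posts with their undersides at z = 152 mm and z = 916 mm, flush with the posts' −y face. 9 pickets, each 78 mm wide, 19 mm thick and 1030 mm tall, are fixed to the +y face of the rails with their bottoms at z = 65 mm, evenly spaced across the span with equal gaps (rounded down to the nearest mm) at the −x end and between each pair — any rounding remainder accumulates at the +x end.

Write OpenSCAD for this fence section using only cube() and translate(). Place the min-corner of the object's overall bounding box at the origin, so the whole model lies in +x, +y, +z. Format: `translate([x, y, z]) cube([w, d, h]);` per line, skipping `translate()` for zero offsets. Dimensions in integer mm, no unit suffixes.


cube([92, 92, 1104]);
translate([1539, 0, 0]) cube([92, 92, 1104]);
translate([92, 0, 152]) cube([1447, 92, 62]);
translate([92, 0, 916]) cube([1447, 92, 62]);
translate([166, 92, 65]) cube([78, 19, 1030]);
translate([318, 92, 65]) cube([78, 19, 1030]);
translate([470, 92, 65]) cube([78, 19, 1030]);
translate([622, 92, 65]) cube([78, 19, 1030]);
translate([774, 92, 65]) cube([78, 19, 1030]);
translate([926, 92, 65]) cube([78, 19, 1030]);
translate([1078, 92, 65]) cube([78, 19, 1030]);
translate([1230, 92, 65]) cube([78, 19, 1030]);
translate([1382, 92, 65]) cube([78, 19, 1030]);


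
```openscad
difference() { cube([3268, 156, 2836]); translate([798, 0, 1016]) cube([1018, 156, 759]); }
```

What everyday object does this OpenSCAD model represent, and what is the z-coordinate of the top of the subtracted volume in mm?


A wall with a window opening. The window head height is 1775 mm.

A wall with a rectangular opening subtracted — a window. Sill at z = 1016, opening 759 mm tall, so the head is at 1016 + 759 = 1775 mm.


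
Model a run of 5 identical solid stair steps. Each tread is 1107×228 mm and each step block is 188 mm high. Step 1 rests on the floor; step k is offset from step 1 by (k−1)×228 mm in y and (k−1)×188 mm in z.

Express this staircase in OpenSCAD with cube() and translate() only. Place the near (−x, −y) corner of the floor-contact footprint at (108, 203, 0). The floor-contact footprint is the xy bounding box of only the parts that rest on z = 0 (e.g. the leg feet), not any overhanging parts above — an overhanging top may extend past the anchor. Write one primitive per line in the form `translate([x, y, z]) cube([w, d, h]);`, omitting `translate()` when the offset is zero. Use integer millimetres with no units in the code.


translate([108, 203, 0]) cube([1107, 228, 188]);
translate([108, 431, 188]) cube([1107, 228, 188]);
translate([108, 659, 376]) cube([1107, 228, 188]);
translate([108, 887, 564]) cube([1107, 228, 188]);
translate([108, 1115, 752]) cube([1107, 228, 188]);


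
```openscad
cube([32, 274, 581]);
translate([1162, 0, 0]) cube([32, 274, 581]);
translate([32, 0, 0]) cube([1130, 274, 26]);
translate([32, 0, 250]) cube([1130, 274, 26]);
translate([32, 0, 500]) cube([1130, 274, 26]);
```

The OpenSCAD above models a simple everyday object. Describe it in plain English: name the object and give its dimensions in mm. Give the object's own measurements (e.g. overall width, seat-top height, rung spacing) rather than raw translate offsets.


An open bookshelf. Two side panels, each 32 mm thick, 274 mm deep and 581 mm tall, stand 1194 mm apart (outside-to-outside). Between them sit 3 shelves, each 26 mm thick and 274 mm deep, spanning the full gap between the sides. The bottom shelf rests on the floor (its underside at z = 0) and the clear gap between one shelf's top and the next shelf's underside is 224 mm.


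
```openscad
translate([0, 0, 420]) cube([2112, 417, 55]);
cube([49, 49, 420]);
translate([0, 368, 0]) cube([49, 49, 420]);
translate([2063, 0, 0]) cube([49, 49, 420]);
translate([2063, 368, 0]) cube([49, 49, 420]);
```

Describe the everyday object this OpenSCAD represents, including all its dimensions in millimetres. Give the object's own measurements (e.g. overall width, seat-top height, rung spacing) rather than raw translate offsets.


A bench: a 2112×417 mm seat slab, 55 mm thick, top at z = 475 mm, on four 49×49 mm square legs flush with the seat corners and standing on z = 0.


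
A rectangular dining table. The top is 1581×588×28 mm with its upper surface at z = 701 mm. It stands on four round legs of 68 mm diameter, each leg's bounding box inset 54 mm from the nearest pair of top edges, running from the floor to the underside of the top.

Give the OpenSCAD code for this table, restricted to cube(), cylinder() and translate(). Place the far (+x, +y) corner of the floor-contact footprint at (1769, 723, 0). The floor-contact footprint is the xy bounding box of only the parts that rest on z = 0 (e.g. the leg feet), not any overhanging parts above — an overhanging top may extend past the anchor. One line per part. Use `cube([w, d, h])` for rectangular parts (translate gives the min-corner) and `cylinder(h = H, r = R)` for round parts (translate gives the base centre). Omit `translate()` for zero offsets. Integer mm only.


translate([242, 189, 673]) cube([1581, 588, 28]);
translate([330, 277, 0]) cylinder(h = 673, r = 34);
translate([1735, 277, 0]) cylinder(h = 673, r = 34);
translate([330, 689, 0]) cylinder(h = 673, r = 34);
translate([1735, 689, 0]) cylinder(h = 673, r = 34);


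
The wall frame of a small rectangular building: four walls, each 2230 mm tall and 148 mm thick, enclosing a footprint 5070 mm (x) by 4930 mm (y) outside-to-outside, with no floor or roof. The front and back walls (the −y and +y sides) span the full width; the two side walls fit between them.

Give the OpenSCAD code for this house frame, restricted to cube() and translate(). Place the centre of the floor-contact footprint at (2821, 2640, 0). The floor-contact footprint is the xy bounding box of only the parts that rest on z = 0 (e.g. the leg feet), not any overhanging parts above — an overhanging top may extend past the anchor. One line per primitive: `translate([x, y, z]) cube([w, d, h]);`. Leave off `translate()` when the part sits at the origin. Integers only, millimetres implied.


translate([286, 175, 0]) cube([5070, 148, 2230]);
translate([286, 4957, 0]) cube([5070, 148, 2230]);
translate([286, 323, 0]) cube([148, 4634, 2230]);
translate([5208, 323, 0]) cube([148, 4634, 2230]);


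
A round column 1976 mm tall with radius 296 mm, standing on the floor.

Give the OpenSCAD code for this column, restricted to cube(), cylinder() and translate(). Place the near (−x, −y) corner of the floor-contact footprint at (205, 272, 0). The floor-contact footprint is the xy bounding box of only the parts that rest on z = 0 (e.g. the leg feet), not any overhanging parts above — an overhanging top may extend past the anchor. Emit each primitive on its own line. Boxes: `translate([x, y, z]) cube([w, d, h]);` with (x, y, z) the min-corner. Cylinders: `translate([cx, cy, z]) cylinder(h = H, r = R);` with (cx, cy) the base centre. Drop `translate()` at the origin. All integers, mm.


translate([501, 568, 0]) cylinder(h = 1976, r = 296);


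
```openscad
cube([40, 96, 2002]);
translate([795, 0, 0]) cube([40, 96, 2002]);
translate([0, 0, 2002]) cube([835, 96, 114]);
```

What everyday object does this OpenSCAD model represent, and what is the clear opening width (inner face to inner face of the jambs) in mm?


A door frame. The clear opening width is 755 mm.

Two 2002 mm tall posts with a header on top — a door frame. The left jamb is 40 mm wide at x = 0; the right jamb starts at x = 795. The clear opening is 795 − 40 = 755 mm.


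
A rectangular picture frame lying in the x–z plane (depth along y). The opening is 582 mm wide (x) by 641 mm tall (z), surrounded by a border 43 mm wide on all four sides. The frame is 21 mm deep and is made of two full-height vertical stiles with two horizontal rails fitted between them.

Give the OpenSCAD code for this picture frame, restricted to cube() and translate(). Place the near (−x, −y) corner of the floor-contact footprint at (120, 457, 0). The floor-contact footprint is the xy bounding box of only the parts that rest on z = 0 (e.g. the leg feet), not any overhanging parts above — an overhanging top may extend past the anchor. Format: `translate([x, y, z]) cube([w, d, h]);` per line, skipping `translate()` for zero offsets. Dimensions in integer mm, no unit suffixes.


translate([120, 457, 0]) cube([43, 21, 727]);
translate([745, 457, 0]) cube([43, 21, 727]);
translate([163, 457, 0]) cube([582, 21, 43]);
translate([163, 457, 684]) cube([582, 21, 43]);


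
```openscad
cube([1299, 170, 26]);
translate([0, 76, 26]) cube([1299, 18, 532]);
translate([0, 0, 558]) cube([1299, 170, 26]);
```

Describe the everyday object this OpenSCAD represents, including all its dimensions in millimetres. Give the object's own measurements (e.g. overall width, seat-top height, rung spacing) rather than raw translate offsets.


An I-beam lying along x, 1299 mm long. Overall section height 584 mm. Two flanges 170 mm wide (y) and 26 mm thick, one on the floor and one at the top; a web 18 mm thick runs between them, centred on the flange width.


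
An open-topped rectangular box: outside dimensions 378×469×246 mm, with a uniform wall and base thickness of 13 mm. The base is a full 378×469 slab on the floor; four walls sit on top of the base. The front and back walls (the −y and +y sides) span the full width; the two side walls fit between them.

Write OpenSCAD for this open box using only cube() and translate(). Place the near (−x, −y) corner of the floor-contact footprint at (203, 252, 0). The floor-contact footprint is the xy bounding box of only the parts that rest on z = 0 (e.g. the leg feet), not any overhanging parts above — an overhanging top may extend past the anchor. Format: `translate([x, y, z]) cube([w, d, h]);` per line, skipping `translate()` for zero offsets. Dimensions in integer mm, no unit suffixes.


translate([203, 252, 0]) cube([378, 469, 13]);
translate([203, 252, 13]) cube([378, 13, 233]);
translate([203, 708, 13]) cube([378, 13, 233]);
translate([203, 265, 13]) cube([13, 443, 233]);
translate([568, 265, 13]) cube([13, 443, 233]);


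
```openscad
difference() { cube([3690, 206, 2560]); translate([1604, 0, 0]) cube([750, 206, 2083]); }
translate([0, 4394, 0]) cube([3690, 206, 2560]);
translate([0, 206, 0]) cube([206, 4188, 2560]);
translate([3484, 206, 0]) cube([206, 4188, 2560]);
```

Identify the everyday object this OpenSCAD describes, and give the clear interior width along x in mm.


A single room. The interior width is 3278 mm.

Four walls enclosing a rectangle with a door in the front wall — a room. Outside width 3690 minus two 206 mm walls gives 3278 mm.


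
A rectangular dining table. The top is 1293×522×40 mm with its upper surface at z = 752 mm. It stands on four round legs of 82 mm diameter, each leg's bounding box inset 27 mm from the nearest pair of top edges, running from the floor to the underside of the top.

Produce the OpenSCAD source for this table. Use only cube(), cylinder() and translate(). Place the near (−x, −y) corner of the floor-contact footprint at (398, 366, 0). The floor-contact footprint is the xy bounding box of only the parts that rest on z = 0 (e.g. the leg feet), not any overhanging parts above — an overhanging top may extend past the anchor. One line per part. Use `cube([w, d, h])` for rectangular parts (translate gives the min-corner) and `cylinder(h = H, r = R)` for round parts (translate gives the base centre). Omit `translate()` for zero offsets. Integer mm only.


// leg_h = 752 - 40 = 712
translate([371, 339, 712]) cube([1293, 522, 40]);
translate([439, 407, 0]) cylinder(h = 712, r = 41);
translate([1596, 407, 0]) cylinder(h = 712, r = 41);
translate([439, 793, 0]) cylinder(h = 712, r = 41);
translate([1596, 793, 0]) cylinder(h = 712, r = 41);


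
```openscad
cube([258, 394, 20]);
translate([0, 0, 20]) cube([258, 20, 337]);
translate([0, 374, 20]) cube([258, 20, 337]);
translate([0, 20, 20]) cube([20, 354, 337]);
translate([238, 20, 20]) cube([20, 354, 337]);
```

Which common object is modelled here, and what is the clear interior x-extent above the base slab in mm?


An open box. The internal width is 218 mm.

A 258×394 base slab with four walls standing on it — an open box. The base is 258 mm wide and the walls are 20 mm thick, so the internal width is 258 − 2 × 20 = 218 mm.


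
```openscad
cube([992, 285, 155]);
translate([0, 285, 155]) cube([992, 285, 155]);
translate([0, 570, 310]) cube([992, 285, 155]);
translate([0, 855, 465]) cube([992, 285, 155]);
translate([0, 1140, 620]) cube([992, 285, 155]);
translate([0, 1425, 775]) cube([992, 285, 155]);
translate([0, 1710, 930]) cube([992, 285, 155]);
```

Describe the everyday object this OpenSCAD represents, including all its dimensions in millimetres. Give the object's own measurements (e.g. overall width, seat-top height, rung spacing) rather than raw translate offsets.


A straight staircase of 7 solid steps. Each step is 992 mm wide (x), 285 mm deep (y, the going) and 155 mm tall (the rise). The first step rests on the floor; each subsequent step sits one going further in +y and one rise higher in +z, directly behind and above the previous step with no overlap.


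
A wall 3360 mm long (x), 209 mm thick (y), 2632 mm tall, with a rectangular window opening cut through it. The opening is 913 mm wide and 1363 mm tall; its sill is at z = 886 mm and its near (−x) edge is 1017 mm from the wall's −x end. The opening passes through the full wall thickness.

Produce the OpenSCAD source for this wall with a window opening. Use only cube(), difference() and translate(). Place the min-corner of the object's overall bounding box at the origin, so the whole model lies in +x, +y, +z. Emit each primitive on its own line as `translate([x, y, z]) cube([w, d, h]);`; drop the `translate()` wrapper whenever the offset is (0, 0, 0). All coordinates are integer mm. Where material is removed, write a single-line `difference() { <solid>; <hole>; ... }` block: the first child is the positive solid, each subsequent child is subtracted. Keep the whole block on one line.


difference() { cube([3360, 209, 2632]); translate([1017, 0, 886]) cube([913, 209, 1363]); }


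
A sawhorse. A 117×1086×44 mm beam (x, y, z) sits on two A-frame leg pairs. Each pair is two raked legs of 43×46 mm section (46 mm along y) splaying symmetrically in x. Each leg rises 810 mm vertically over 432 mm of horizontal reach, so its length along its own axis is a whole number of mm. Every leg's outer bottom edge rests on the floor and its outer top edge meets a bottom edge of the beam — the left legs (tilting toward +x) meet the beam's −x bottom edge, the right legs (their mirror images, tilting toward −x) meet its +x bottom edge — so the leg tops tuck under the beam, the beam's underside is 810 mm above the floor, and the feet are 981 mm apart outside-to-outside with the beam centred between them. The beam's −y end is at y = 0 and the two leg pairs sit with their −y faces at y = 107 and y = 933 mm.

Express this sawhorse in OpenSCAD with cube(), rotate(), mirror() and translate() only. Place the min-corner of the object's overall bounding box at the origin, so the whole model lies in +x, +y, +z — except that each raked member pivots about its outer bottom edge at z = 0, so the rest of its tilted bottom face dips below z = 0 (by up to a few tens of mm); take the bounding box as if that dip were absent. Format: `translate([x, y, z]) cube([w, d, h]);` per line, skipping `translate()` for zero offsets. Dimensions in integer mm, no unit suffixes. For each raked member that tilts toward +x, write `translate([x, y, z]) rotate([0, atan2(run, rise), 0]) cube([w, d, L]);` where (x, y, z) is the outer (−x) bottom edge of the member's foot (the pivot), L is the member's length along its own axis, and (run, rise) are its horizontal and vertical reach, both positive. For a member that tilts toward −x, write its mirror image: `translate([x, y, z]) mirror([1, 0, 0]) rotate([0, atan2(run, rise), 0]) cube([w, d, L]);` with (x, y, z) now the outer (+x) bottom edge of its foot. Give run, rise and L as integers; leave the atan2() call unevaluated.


translate([432, 0, 810]) cube([117, 1086, 44]);
translate([0, 107, 0]) rotate([0, atan2(432, 810), 0]) cube([43, 46, 918]);
translate([981, 107, 0]) mirror([1, 0, 0]) rotate([0, atan2(432, 810), 0]) cube([43, 46, 918]);
translate([0, 933, 0]) rotate([0, atan2(432, 810), 0]) cube([43, 46, 918]);
translate([981, 933, 0]) mirror([1, 0, 0]) rotate([0, atan2(432, 810), 0]) cube([43, 46, 918]);


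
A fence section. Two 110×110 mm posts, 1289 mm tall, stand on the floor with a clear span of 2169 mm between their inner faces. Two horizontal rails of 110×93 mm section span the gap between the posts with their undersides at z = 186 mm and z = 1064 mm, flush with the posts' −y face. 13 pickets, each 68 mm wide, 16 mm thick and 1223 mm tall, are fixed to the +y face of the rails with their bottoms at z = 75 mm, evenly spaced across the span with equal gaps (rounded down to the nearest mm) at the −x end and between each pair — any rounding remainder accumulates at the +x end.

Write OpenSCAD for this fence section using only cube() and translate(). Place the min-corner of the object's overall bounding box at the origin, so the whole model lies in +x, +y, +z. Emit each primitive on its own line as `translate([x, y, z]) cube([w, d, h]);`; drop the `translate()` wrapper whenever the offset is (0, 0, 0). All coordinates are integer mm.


cube([110, 110, 1289]);
translate([2279, 0, 0]) cube([110, 110, 1289]);
translate([110, 0, 186]) cube([2169, 110, 93]);
translate([110, 0, 1064]) cube([2169, 110, 93]);
translate([201, 110, 75]) cube([68, 16, 1223]);
translate([360, 110, 75]) cube([68, 16, 1223]);
translate([519, 110, 75]) cube([68, 16, 1223]);
translate([678, 110, 75]) cube([68, 16, 1223]);
translate([837, 110, 75]) cube([68, 16, 1223]);
translate([996, 110, 75]) cube([68, 16, 1223]);
translate([1155, 110, 75]) cube([68, 16, 1223]);
translate([1314, 110, 75]) cube([68, 16, 1223]);
translate([1473, 110, 75]) cube([68, 16, 1223]);
translate([1632, 110, 75]) cube([68, 16, 1223]);
translate([1791, 110, 75]) cube([68, 16, 1223]);
translate([1950, 110, 75]) cube([68, 16, 1223]);
translate([2109, 110, 75]) cube([68, 16, 1223]);


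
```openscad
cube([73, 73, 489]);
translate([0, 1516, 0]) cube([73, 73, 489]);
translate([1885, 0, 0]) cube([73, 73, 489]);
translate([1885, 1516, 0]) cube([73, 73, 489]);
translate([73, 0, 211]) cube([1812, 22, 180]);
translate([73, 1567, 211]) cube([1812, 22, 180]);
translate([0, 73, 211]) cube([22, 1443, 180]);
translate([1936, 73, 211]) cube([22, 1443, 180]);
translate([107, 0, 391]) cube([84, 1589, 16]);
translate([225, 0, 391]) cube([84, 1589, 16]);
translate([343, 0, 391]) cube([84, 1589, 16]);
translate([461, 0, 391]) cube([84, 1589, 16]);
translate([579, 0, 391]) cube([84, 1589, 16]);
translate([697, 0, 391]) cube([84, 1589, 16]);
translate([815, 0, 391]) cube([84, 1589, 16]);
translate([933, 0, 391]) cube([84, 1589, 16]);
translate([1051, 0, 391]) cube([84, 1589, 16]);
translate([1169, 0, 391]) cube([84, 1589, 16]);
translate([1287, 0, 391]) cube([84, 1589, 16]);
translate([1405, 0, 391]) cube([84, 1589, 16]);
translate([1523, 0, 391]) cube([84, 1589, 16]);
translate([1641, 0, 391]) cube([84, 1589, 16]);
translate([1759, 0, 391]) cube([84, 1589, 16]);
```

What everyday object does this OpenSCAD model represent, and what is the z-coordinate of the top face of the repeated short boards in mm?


A bed frame. The slat-top height is 407 mm.

Four posts, four rails, and a row of slats — a bed frame. Slats sit on the rails at z = 211 + 180 = 391; with slat thickness 16, the top is 407 mm.


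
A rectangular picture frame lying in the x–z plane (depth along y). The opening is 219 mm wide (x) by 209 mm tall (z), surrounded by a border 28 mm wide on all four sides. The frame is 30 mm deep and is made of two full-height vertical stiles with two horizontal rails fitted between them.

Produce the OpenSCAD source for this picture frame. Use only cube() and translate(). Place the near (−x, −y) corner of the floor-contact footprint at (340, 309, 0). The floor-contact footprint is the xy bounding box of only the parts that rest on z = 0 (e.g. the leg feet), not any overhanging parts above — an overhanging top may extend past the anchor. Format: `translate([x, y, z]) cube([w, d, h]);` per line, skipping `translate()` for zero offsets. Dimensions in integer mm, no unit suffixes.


translate([340, 309, 0]) cube([28, 30, 265]);
translate([587, 309, 0]) cube([28, 30, 265]);
translate([368, 309, 0]) cube([219, 30, 28]);
translate([368, 309, 237]) cube([219, 30, 28]);


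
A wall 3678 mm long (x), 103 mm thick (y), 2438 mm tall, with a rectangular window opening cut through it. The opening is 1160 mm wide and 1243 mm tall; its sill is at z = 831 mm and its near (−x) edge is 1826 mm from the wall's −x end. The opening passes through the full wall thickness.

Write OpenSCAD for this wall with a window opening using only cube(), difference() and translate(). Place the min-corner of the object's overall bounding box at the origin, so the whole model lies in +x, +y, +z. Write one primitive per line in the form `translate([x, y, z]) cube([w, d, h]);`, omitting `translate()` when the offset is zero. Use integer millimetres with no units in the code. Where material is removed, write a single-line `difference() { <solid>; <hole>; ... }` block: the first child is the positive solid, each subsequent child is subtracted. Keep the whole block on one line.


difference() { cube([3678, 103, 2438]); translate([1826, 0, 831]) cube([1160, 103, 1243]); }


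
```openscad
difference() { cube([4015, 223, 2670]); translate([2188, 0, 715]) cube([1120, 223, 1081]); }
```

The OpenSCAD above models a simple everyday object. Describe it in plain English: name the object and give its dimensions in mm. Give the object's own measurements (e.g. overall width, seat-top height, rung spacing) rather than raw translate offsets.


A wall 4015 mm long (x), 223 mm thick (y), 2670 mm tall, with a rectangular window opening cut through it. The opening is 1120 mm wide and 1081 mm tall; its sill is at z = 715 mm and its near (−x) edge is 2188 mm from the wall's −x end. The opening passes through the full wall thickness.


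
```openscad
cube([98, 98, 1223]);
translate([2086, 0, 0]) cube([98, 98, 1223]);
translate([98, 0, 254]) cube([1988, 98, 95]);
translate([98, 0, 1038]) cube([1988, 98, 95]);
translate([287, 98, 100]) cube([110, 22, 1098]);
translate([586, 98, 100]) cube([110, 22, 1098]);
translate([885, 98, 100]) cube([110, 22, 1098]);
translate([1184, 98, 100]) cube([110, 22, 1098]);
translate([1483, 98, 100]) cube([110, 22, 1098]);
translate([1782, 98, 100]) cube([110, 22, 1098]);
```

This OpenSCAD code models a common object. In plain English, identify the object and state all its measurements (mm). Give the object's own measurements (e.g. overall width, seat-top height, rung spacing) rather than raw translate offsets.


A fence section. Two 98×98 mm posts, 1223 mm tall, stand on the floor with a clear span of 1988 mm between their inner faces. Two horizontal rails of 98×95 mm section span the gap between the posts with their undersides at z = 254 mm and z = 1038 mm, flush with the posts' −y face. 6 pickets, each 110 mm wide, 22 mm thick and 1098 mm tall, are fixed to the +y face of the rails with their bottoms at z = 100 mm, spaced across the span with a 189 mm gap after the −x post and between neighbouring pickets, with 194 mm left before the +x post.


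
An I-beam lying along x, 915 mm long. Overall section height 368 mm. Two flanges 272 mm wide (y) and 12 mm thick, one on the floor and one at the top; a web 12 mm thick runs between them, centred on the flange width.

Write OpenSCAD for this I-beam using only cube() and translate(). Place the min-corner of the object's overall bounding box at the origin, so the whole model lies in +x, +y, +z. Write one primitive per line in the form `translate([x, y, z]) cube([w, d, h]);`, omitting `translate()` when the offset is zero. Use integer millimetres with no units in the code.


cube([915, 272, 12]);
translate([0, 130, 12]) cube([915, 12, 344]);
translate([0, 0, 356]) cube([915, 272, 12]);


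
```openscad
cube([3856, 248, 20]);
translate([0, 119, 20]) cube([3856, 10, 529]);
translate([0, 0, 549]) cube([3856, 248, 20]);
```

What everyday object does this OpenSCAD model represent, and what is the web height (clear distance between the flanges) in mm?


An I-beam. The web height is 529 mm.

Two wide flanges with a thin centred web — an I-beam. Overall 569 mm minus two 20 mm flanges gives a web of 569 − 2·20 = 529 mm.


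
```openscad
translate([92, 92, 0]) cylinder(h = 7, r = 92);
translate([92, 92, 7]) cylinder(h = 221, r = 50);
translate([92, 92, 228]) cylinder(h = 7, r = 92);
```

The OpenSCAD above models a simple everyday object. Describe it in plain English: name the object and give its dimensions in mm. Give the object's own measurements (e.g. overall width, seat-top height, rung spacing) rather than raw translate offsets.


A spool: two coaxial disc flanges of radius 92 mm and thickness 7 mm, joined by a core cylinder of radius 50 mm and height 221 mm. The lower flange rests on z = 0 and the three cylinders share a vertical axis.


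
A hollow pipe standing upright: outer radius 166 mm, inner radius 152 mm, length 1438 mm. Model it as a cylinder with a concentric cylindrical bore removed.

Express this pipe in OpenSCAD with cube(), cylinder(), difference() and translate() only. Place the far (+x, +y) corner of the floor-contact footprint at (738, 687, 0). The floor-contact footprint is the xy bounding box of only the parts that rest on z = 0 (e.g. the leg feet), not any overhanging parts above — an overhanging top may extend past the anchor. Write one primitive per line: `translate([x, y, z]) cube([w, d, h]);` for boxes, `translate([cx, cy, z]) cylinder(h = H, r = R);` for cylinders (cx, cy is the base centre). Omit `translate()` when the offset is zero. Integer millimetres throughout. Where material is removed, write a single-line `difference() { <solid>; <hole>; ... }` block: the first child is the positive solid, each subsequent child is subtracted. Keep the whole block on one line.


difference() { translate([572, 521, 0]) cylinder(h = 1438, r = 166); translate([572, 521, 0]) cylinder(h = 1438, r = 152); }


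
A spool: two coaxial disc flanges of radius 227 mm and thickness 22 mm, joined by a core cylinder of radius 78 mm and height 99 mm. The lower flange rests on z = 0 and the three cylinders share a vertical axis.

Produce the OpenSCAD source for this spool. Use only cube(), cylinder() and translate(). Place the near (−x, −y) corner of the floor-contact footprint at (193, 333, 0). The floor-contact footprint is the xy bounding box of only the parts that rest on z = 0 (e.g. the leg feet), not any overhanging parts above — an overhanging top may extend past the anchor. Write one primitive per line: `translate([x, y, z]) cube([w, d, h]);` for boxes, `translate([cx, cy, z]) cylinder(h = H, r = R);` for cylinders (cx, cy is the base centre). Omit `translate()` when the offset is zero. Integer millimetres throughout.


translate([420, 560, 0]) cylinder(h = 22, r = 227);
translate([420, 560, 22]) cylinder(h = 99, r = 78);
translate([420, 560, 121]) cylinder(h = 22, r = 227);
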